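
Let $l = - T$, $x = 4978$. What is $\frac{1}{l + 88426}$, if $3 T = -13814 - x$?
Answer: $\frac{1}{94690} \approx 1.0561 \cdot 10^{-5}$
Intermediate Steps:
$T = -6264$ ($T = \frac{-13814 - 4978}{3} = \frac{1}{3} \left(-18792\right) = -6264$)
$l = 6264$ ($l = \left(-1\right) \left(-6264\right) = 6264$)
$\frac{1}{l + 88426} = \frac{1}{6264 + 88426} = \frac{1}{94690}$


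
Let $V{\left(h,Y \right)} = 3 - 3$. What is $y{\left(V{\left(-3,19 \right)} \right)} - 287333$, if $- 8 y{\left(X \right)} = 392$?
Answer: $-287382$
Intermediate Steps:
$V{\left(h,Y \right)} = 0$ ($V{\left(h,Y \right)} = 3 - 3 = 0$)
$y{\left(X \right)} = -49$ ($y{\left(X \right)} = \left(- \frac{1}{8}\right) 392 = -49$)
$y{\left(V{\left(-3,19 \right)} \right)} - 287333 = -49 - 287333 = -287382$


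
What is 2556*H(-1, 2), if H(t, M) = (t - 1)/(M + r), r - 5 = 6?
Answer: -5112/13 ≈ -393.23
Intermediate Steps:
r = 11 (r = 5 + 6 = 11)
H(t, M) = (-1 + t)/(11 + M) (H(t, M) = (t - 1)/(M + 11) = (-1 + t)/(11 + M))
2556*H(-1, 2) = 2556*((-1 - 1)/(11 + 2)) = 2556*(-2/13) = -5112/13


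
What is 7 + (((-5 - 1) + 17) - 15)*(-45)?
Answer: 187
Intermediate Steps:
7 + (((-5 - 1) + 17) - 15)*(-45) = 7 + ((-6 + 17) - 15)*(-45) = 7 + (11 - 15)*(-45) = 7 - 4*(-45) = 7 + 180 = 187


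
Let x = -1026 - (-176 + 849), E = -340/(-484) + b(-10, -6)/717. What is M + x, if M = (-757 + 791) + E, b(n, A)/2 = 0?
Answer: -201380/121 ≈ -1664.3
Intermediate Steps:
b(n, A) = 0 (b(n, A) = 2*0 = 0)
E = 85/121 (E = -340/(-484) + 0/717 = -340*(-1/484) + 0*(1/717) = 85/121 + 0 = 85/121 ≈ 0.70248)
M = 4199/121 (M = (-757 + 791) + 85/121 = 34 + 85/121 = 4199/121 ≈ 34.702)
x = -1699 (x = -1026 - 1*673 = -1026 - 673 = -1699)
M + x = 4199/121 - 1699 = -201380/121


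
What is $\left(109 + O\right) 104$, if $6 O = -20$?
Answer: $\frac{32968}{3} \approx 10989.0$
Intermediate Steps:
$O = - \frac{10}{3}$ ($O = \frac{1}{6} \left(-20\right) = - \frac{10}{3} \approx -3.3333$)
$\left(109 + O\right) 104 = \left(109 - \frac{10}{3}\right) 104 = \frac{317}{3} \cdot 104 = \frac{32968}{3}$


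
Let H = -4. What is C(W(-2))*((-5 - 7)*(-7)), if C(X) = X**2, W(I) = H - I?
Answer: 336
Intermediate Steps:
W(I) = -4 - I
C(W(-2))*((-5 - 7)*(-7)) = (-4 - 1*(-2))**2*((-5 - 7)*(-7)) = (-4 + 2)**2*(-12*(-7)) = (-2)**2*84 = 4*84 = 336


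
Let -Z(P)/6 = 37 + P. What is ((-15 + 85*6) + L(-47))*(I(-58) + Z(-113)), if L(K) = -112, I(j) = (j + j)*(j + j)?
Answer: 5328296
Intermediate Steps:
I(j) = 4*j² (I(j) = (2*j)*(2*j) = 4*j²)
Z(P) = -222 - 6*P (Z(P) = -6*(37 + P) = -222 - 6*P)
((-15 + 85*6) + L(-47))*(I(-58) + Z(-113)) = ((-15 + 85*6) - 112)*(4*(-58)² + (-222 - 6*(-113))) = ((-15 + 510) - 112)*(4*3364 + (-222 + 678)) = (495 - 112)*(13456 + 456) = 383*13912 = 5328296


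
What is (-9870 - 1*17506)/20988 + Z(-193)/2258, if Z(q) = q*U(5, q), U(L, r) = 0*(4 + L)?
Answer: -6844/5247 ≈ -1.3044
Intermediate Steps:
U(L, r) = 0
Z(q) = 0 (Z(q) = q*0 = 0)
(-9870 - 1*17506)/20988 + Z(-193)/2258 = (-9870 - 1*17506)/20988 + 0/2258 = (-9870 - 17506)*(1/20988) + 0*(1/2258) = -27376*1/20988 + 0 = -6844/5247 + 0 = -6844/5247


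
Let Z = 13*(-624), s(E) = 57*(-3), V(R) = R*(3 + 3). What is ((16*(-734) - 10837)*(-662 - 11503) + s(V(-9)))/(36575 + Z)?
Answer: 274697694/28463 ≈ 9651.0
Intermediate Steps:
V(R) = 6*R (V(R) = R*6 = 6*R)
s(E) = -171
Z = -8112
((16*(-734) - 10837)*(-662 - 11503) + s(V(-9)))/(36575 + Z) = ((16*(-734) - 10837)*(-662 - 11503) - 171)/(36575 - 8112) = ((-11744 - 10837)*(-12165) - 171)/28463 = (-22581*(-12165) - 171)*(1/28463) = (274697865 - 171)*(1/28463) = 274697694*(1/28463) = 274697694/28463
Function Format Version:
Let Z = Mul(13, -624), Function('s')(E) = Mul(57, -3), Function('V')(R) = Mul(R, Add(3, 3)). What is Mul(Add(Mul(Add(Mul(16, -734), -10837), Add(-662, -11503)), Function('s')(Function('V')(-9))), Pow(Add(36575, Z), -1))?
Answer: Rational(274697694, 28463) ≈ 9651.0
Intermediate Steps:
Function('V')(R) = Mul(6, R) (Function('V')(R) = Mul(R, 6) = Mul(6, R))
Function('s')(E) = -171
Z = -8112
Mul(Add(Mul(Add(Mul(16, -734), -10837), Add(-662, -11503)), Function('s')(Function('V')(-9))), Pow(Add(36575, Z), -1)) = Mul(Add(Mul(Add(Mul(16, -734), -10837), Add(-662, -11503)), -171), Pow(Add(36575, -8112), -1)) = Mul(Add(Mul(Add(-11744, -10837), -12165), -171), Pow(28463, -1)) = Mul(Add(Mul(-22581, -12165), -171), Rational(1, 28463)) = Mul(Add(274697865, -171), Rational(1, 28463)) = Mul(274697694, Rational(1, 28463)) = Rational(274697694, 28463)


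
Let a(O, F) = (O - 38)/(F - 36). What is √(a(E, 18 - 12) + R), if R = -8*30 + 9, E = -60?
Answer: 2*I*√12810/15 ≈ 15.091*I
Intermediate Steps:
a(O, F) = (-38 + O)/(-36 + F)
R = -231 (R = -240 + 9 = -231)
√(a(E, 18 - 12) + R) = √((-38 - 60)/(-36 + (18 - 12)) - 231) = √(-98/(-36 + 6) - 231) = √(-98/(-30) - 231) = √(-1/30*(-98) - 231) = √(49/15 - 231) = √(-3416/15) = 2*I*√12810/15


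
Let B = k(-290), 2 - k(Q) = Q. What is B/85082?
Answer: 146/42541 ≈ 0.0034320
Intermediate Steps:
k(Q) = 2 - Q
B = 292 (B = 2 - 1*(-290) = 2 + 290 = 292)
B/85082 = 292/85082 = 292*(1/85082) = 146/42541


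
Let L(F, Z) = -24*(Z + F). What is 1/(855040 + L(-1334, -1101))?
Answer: 1/913480 ≈ 1.0947e-6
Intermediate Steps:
L(F, Z) = -24*F - 24*Z (L(F, Z) = -24*(F + Z) = -24*F - 24*Z)
1/(855040 + L(-1334, -1101)) = 1/(855040 + (-24*(-1334) - 24*(-1101))) = 1/(855040 + (32016 + 26424)) = 1/(855040 + 58440) = 1/913480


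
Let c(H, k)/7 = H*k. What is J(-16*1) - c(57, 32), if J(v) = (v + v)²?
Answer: -11744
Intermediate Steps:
c(H, k) = 7*H*k (c(H, k) = 7*(H*k) = 7*H*k)
J(v) = 4*v² (J(v) = (2*v)² = 4*v²)
J(-16*1) - c(57, 32) = 4*(-16*1)² - 7*57*32 = 4*(-16)² - 1*12768 = 4*256 - 12768 = 1024 - 12768 = -11744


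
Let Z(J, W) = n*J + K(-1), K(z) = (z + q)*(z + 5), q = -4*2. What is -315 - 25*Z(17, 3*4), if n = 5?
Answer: -1540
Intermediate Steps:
q = -8
K(z) = (-8 + z)*(5 + z) (K(z) = (z - 8)*(z + 5) = (-8 + z)*(5 + z))
Z(J, W) = -36 + 5*J (Z(J, W) = 5*J + (-40 + (-1)² - 3*(-1)) = 5*J + (-40 + 1 + 3) = 5*J - 36 = -36 + 5*J)
-315 - 25*Z(17, 3*4) = -315 - 25*(-36 + 5*17) = -315 - 25*(-36 + 85) = -315 - 25*49 = -315 - 1225 = -1540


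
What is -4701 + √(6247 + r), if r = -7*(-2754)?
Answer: -4701 + 5*√1021 ≈ -4541.2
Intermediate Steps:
r = 19278
-4701 + √(6247 + r) = -4701 + √(6247 + 19278) = -4701 + √25525 = -4701 + 5*√1021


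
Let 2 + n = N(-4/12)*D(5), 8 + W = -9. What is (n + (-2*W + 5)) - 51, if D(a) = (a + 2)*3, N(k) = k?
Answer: -21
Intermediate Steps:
W = -17 (W = -8 - 9 = -17)
D(a) = 6 + 3*a (D(a) = (2 + a)*3 = 6 + 3*a)
n = -9 (n = -2 + (-4/12)*(6 + 3*5) = -2 + (-4*1/12)*(6 + 15) = -2 - ⅓*21 = -2 - 7 = -9)
(n + (-2*W + 5)) - 51 = (-9 + (-2*(-17) + 5)) - 51 = (-9 + (34 + 5)) - 51 = (-9 + 39) - 51 = 30 - 51 = -21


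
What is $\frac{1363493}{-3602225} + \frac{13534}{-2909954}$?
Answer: $- \frac{2008227211236}{5241154523825} \approx -0.38316$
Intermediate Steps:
$\frac{1363493}{-3602225} + \frac{13534}{-2909954} = 1363493 \left(- \frac{1}{3602225}\right) + 13534 \left(- \frac{1}{2909954}\right) = - \frac{1363493}{3602225} - \frac{6767}{1454977} = - \frac{2008227211236}{5241154523825}$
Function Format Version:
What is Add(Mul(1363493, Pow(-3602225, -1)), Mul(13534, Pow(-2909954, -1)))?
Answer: Rational(-2008227211236, 5241154523825) ≈ -0.38316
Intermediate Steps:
Add(Mul(1363493, Pow(-3602225, -1)), Mul(13534, Pow(-2909954, -1))) = Add(Mul(1363493, Rational(-1, 3602225)), Mul(13534, Rational(-1, 2909954))) = Add(Rational(-1363493, 3602225), Rational(-6767, 1454977)) = Rational(-2008227211236, 5241154523825)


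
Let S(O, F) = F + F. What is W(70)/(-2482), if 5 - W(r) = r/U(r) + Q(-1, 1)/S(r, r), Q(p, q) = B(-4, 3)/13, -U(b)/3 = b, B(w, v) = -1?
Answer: -29123/13551720 ≈ -0.0021490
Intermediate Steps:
S(O, F) = 2*F
U(b) = -3*b
Q(p, q) = -1/13
W(r) = 16/3 + 1/(26*r) (W(r) = 5 - (r/((-3*r)) - 1/(2*r)/13) = 5 - (r*(-1/(3*r)) - 1/(26*r)) = 5 - (-⅓ - 1/(26*r)) = 5 + (⅓ + 1/(26*r)) = 16/3 + 1/(26*r))
W(70)/(-2482) = ((1/78)*(3 + 416*70)/70)/(-2482) = ((1/78)*(1/70)*(3 + 29120))*(-1/2482) = ((1/78)*(1/70)*29123)*(-1/2482) = (29123/5460)*(-1/2482) = -29123/13551720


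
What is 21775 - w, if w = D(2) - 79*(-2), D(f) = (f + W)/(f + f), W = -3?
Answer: 86469/4 ≈ 21617.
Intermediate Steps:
D(f) = (-3 + f)/(2*f) (D(f) = (f - 3)/(f + f) = (-3 + f)/((2*f)) = (-3 + f)*(1/(2*f)) = (-3 + f)/(2*f))
w = 631/4 (w = (1/2)*(-3 + 2)/2 - 79*(-2) = (1/2)*(1/2)*(-1) + 158 = -1/4 + 158 = 631/4 ≈ 157.75)
21775 - w = 21775 - 1*631/4 = 21775 - 631/4 = 86469/4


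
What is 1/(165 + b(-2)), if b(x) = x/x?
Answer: 1/166 ≈ 0.0060241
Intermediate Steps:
b(x) = 1
1/(165 + b(-2)) = 1/(165 + 1) = 1/166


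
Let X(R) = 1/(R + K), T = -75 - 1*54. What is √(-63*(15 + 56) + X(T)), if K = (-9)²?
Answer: I*√644115/12 ≈ 66.881*I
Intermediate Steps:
T = -129 (T = -75 - 54 = -129)
K = 81
X(R) = 1/(81 + R) (X(R) = 1/(R + 81) = 1/(81 + R))
√(-63*(15 + 56) + X(T)) = √(-63*(15 + 56) + 1/(81 - 129)) = √(-63*71 + 1/(-48)) = √(-4473 - 1/48) = √(-214705/48) = I*√644115/12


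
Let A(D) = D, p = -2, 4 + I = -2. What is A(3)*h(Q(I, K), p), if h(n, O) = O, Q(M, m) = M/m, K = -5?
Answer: -6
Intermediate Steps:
I = -6 (I = -4 - 2 = -6)
A(3)*h(Q(I, K), p) = 3*(-2) = -6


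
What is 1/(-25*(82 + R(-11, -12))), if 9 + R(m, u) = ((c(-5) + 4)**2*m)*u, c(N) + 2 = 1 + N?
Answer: -1/15025 ≈ -6.6556e-5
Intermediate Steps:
c(N) = -1 + N (c(N) = -2 + (1 + N) = -1 + N)
R(m, u) = -9 + 4*m*u (R(m, u) = -9 + (((-1 - 5) + 4)**2*m)*u = -9 + ((-6 + 4)**2*m)*u = -9 + ((-2)**2*m)*u = -9 + (4*m)*u = -9 + 4*m*u)
1/(-25*(82 + R(-11, -12))) = 1/(-25*(82 + (-9 + 4*(-11)*(-12)))) = 1/(-25*(82 + (-9 + 528))) = 1/(-25*(82 + 519)) = 1/(-25*601) = 1/(-15025) = -1/15025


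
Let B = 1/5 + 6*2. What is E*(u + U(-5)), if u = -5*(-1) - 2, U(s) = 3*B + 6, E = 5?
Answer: 228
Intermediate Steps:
B = 61/5 (B = ⅕ + 12 = 61/5 ≈ 12.200)
U(s) = 213/5 (U(s) = 3*(61/5) + 6 = 183/5 + 6 = 213/5)
u = 3 (u = 5 - 2 = 3)
E*(u + U(-5)) = 5*(3 + 213/5) = 5*(228/5) = 228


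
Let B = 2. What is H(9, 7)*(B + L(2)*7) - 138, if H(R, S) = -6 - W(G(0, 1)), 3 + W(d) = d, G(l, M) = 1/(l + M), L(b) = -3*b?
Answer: 22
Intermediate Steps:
G(l, M) = 1/(M + l)
W(d) = -3 + d
H(R, S) = -4 (H(R, S) = -6 - (-3 + 1/(1 + 0)) = -6 - (-3 + 1/1) = -6 - (-3 + 1) = -6 - 1*(-2) = -6 + 2 = -4)
H(9, 7)*(B + L(2)*7) - 138 = -4*(2 - 3*2*7) - 138 = -4*(2 - 6*7) - 138 = -4*(2 - 42) - 138 = -4*(-40) - 138 = 160 - 138 = 22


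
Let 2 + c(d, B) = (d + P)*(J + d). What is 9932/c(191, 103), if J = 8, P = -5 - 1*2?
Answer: 4966/18307 ≈ 0.27126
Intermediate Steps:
P = -7 (P = -5 - 2 = -7)
c(d, B) = -2 + (-7 + d)*(8 + d) (c(d, B) = -2 + (d - 7)*(8 + d) = -2 + (-7 + d)*(8 + d))
9932/c(191, 103) = 9932/(-58 + 191 + 191²) = 9932/(-58 + 191 + 36481) = 9932/36614 = 9932*(1/36614) = 4966/18307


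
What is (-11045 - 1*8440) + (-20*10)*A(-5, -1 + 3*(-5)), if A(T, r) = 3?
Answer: -20085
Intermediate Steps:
(-11045 - 1*8440) + (-20*10)*A(-5, -1 + 3*(-5)) = (-11045 - 1*8440) - 20*10*3 = (-11045 - 8440) - 200*3 = -19485 - 600 = -20085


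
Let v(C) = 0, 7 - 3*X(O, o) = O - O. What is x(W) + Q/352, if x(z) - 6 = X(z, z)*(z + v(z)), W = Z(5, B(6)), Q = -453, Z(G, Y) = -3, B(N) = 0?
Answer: -805/352 ≈ -2.2869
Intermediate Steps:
X(O, o) = 7/3 (X(O, o) = 7/3 - (O - O)/3 = 7/3 - 1/3*0 = 7/3 + 0 = 7/3)
W = -3
x(z) = 6 + 7*z/3 (x(z) = 6 + 7*(z + 0)/3 = 6 + 7*z/3)
x(W) + Q/352 = (6 + (7/3)*(-3)) - 453/352 = (6 - 7) + (1/352)*(-453) = -1 - 453/352 = -805/352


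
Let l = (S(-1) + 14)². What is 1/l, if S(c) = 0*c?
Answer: 1/196 ≈ 0.0051020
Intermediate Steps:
S(c) = 0
l = 196 (l = (0 + 14)² = 14² = 196)
1/l = 1/196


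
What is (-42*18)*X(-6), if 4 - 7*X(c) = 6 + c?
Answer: -432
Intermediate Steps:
X(c) = -2/7 - c/7 (X(c) = 4/7 - (6 + c)/7 = 4/7 + (-6/7 - c/7) = -2/7 - c/7)
(-42*18)*X(-6) = (-42*18)*(-2/7 - ⅐*(-6)) = -756*(-2/7 + 6/7) = -756*4/7 = -432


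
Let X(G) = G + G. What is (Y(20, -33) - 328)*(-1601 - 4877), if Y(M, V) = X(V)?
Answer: 2552332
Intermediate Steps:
X(G) = 2*G
Y(M, V) = 2*V
(Y(20, -33) - 328)*(-1601 - 4877) = (2*(-33) - 328)*(-1601 - 4877) = (-66 - 328)*(-6478) = -394*(-6478) = 2552332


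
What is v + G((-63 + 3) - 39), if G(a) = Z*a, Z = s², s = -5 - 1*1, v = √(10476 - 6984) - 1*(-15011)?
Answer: 11447 + 6*√97 ≈ 11506.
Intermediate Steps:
v = 15011 + 6*√97 (v = √3492 + 15011 = 6*√97 + 15011 = 15011 + 6*√97 ≈ 15070.)
s = -6 (s = -5 - 1 = -6)
Z = 36 (Z = (-6)² = 36)
G(a) = 36*a
v + G((-63 + 3) - 39) = (15011 + 6*√97) + 36*((-63 + 3) - 39) = (15011 + 6*√97) + 36*(-60 - 39) = (15011 + 6*√97) + 36*(-99) = (15011 + 6*√97) - 3564 = 11447 + 6*√97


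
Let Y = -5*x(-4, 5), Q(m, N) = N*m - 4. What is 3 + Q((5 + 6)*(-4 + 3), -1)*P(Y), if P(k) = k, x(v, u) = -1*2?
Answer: 73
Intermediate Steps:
x(v, u) = -2
Q(m, N) = -4 + N*m
Y = 10 (Y = -5*(-2) = 10)
3 + Q((5 + 6)*(-4 + 3), -1)*P(Y) = 3 + (-4 - (5 + 6)*(-4 + 3))*10 = 3 + (-4 - 11*(-1))*10 = 3 + (-4 - 1*(-11))*10 = 3 + (-4 + 11)*10 = 3 + 7*10 = 3 + 70 = 73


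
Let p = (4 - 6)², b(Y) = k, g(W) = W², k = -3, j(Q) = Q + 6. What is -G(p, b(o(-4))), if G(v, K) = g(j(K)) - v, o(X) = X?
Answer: -5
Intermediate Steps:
j(Q) = 6 + Q
b(Y) = -3
p = 4 (p = (-2)² = 4)
G(v, K) = (6 + K)² - v
-G(p, b(o(-4))) = -((6 - 3)² - 1*4) = -(3² - 4) = -(9 - 4) = -1*5 = -5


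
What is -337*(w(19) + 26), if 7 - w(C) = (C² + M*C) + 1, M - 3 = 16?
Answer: 232530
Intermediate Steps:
M = 19 (M = 3 + 16 = 19)
w(C) = 6 - C² - 19*C (w(C) = 7 - ((C² + 19*C) + 1) = 7 - (1 + C² + 19*C) = 7 + (-1 - C² - 19*C) = 6 - C² - 19*C)
-337*(w(19) + 26) = -337*((6 - 1*19² - 19*19) + 26) = -337*((6 - 1*361 - 361) + 26) = -337*((6 - 361 - 361) + 26) = -337*(-716 + 26) = -337*(-690) = 232530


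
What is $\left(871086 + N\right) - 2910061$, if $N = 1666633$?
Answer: $-372342$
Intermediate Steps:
$\left(871086 + N\right) - 2910061 = \left(871086 + 1666633\right) - 2910061 = 2537719 - 2910061 = -372342$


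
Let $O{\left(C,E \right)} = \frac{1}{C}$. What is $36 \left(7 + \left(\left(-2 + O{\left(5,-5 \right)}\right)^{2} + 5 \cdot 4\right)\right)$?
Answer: $\frac{27216}{25} \approx 1088.6$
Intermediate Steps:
$36 \left(7 + \left(\left(-2 + O{\left(5,-5 \right)}\right)^{2} + 5 \cdot 4\right)\right) = 36 \left(7 + \left(\left(-2 + \frac{1}{5}\right)^{2} + 5 \cdot 4\right)\right) = 36 \left(7 + \left(\left(-2 + \frac{1}{5}\right)^{2} + 20\right)\right) = 36 \left(7 + \left(\left(- \frac{9}{5}\right)^{2} + 20\right)\right) = 36 \left(7 + \left(\frac{81}{25} + 20\right)\right) = 36 \left(7 + \frac{581}{25}\right) = 36 \cdot \frac{756}{25} = \frac{27216}{25}$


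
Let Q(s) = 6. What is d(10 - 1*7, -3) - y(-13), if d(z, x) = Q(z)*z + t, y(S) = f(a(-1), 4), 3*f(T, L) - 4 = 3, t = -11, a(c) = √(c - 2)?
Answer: 14/3 ≈ 4.6667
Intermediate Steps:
a(c) = √(-2 + c)
f(T, L) = 7/3 (f(T, L) = 4/3 + (⅓)*3 = 4/3 + 1 = 7/3)
y(S) = 7/3
d(z, x) = -11 + 6*z (d(z, x) = 6*z - 11 = -11 + 6*z)
d(10 - 1*7, -3) - y(-13) = (-11 + 6*(10 - 1*7)) - 1*7/3 = (-11 + 6*(10 - 7)) - 7/3 = (-11 + 6*3) - 7/3 = (-11 + 18) - 7/3 = 7 - 7/3 = 14/3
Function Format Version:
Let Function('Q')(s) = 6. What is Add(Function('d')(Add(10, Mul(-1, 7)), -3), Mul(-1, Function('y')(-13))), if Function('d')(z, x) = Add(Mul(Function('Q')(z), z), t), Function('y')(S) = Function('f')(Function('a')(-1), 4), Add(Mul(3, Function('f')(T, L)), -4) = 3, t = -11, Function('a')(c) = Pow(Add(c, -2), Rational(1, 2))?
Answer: Rational(14, 3) ≈ 4.6667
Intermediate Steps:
Function('a')(c) = Pow(Add(-2, c), Rational(1, 2))
Function('f')(T, L) = Rational(7, 3) (Function('f')(T, L) = Add(Rational(4, 3), Mul(Rational(1, 3), 3)) = Add(Rational(4, 3), 1) = Rational(7, 3))
Function('y')(S) = Rational(7, 3)
Function('d')(z, x) = Add(-11, Mul(6, z)) (Function('d')(z, x) = Add(Mul(6, z), -11) = Add(-11, Mul(6, z)))
Add(Function('d')(Add(10, Mul(-1, 7)), -3), Mul(-1, Function('y')(-13))) = Add(Add(-11, Mul(6, Add(10, Mul(-1, 7)))), Mul(-1, Rational(7, 3))) = Add(Add(-11, Mul(6, Add(10, -7))), Rational(-7, 3)) = Add(Add(-11, Mul(6, 3)), Rational(-7, 3)) = Add(Add(-11, 18), Rational(-7, 3)) = Add(7, Rational(-7, 3)) = Rational(14, 3)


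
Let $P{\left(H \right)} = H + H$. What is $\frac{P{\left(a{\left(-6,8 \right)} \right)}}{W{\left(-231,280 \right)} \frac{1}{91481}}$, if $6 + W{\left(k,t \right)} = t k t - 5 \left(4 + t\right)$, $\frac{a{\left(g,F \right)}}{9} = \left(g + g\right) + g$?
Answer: $\frac{14819922}{9055913} \approx 1.6365$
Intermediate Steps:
$a{\left(g,F \right)} = 27 g$ ($a{\left(g,F \right)} = 9 \left(\left(g + g\right) + g\right) = 9 \left(2 g + g\right) = 9 \cdot 3 g = 27 g$)
$P{\left(H \right)} = 2 H$
$W{\left(k,t \right)} = -26 - 5 t + k t^{2}$ ($W{\left(k,t \right)} = -6 + \left(t k t - 5 \left(4 + t\right)\right) = -6 - \left(20 + 5 t - k t t\right) = -6 - \left(20 + 5 t - k t^{2}\right) = -26 - 5 t + k t^{2}$)
$\frac{P{\left(a{\left(-6,8 \right)} \right)}}{W{\left(-231,280 \right)} \frac{1}{91481}} = \frac{2 \cdot 27 \left(-6\right)}{\left(-26 - 1400 - 231 \cdot 280^{2}\right) \frac{1}{91481}} = \frac{2 \left(-162\right)}{\left(-26 - 1400 - 18110400\right) \frac{1}{91481}} = - \frac{324}{\left(-26 - 1400 - 18110400\right) \frac{1}{91481}} = - \frac{324}{\left(-18111826\right) \frac{1}{91481}} = - \frac{324}{- \frac{18111826}{91481}} = \left(-324\right) \left(- \frac{91481}{18111826}\right) = \frac{14819922}{9055913}$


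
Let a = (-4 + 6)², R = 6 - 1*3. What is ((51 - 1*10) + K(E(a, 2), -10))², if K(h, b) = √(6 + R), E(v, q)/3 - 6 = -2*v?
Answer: 1936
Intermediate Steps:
R = 3 (R = 6 - 3 = 3)
a = 4 (a = 2² = 4)
E(v, q) = 18 - 6*v (E(v, q) = 18 + 3*(-2*v) = 18 - 6*v)
K(h, b) = 3 (K(h, b) = √(6 + 3) = √9 = 3)
((51 - 1*10) + K(E(a, 2), -10))² = ((51 - 1*10) + 3)² = ((51 - 10) + 3)² = (41 + 3)² = 44² = 1936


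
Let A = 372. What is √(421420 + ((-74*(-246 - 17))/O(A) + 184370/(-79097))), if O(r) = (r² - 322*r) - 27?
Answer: 2*√227372517463984129719186/1469068581 ≈ 649.17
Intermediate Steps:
O(r) = -27 + r² - 322*r
√(421420 + ((-74*(-246 - 17))/O(A) + 184370/(-79097))) = √(421420 + ((-74*(-246 - 17))/(-27 + 372² - 322*372) + 184370/(-79097))) = √(421420 + ((-74*(-263))/(-27 + 138384 - 119784) + 184370*(-1/79097))) = √(421420 + (19462/18573 - 184370/79097)) = √(421420 - 1884918196/1469068581) = √(619092996486824/1469068581) = 2*√227372517463984129719186/1469068581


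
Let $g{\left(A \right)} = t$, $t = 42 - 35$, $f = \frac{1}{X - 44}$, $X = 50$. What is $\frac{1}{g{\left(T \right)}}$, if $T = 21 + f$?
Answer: $\frac{1}{7} \approx 0.14286$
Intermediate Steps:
$f = \frac{1}{6}$ ($f = \frac{1}{50 - 44} = \frac{1}{6} \approx 0.16667$)
$t = 7$ ($t = 42 - 35 = 7$)
$T = \frac{127}{6}$ ($T = 21 + \frac{1}{6} = \frac{127}{6} \approx 21.167$)
$g{\left(A \right)} = 7$
$\frac{1}{g{\left(T \right)}} = \frac{1}{7}$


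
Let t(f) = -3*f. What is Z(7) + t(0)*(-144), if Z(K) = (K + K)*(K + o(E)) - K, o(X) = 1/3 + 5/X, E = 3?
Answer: 119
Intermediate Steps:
o(X) = ⅓ + 5/X (o(X) = 1*(⅓) + 5/X = ⅓ + 5/X)
Z(K) = -K + 2*K*(2 + K) (Z(K) = (K + K)*(K + (⅓)*(15 + 3)/3) - K = (2*K)*(K + (⅓)*(⅓)*18) - K = (2*K)*(K + 2) - K = (2*K)*(2 + K) - K = 2*K*(2 + K) - K = -K + 2*K*(2 + K))
Z(7) + t(0)*(-144) = 7*(3 + 2*7) - 3*0*(-144) = 7*(3 + 14) + 0*(-144) = 7*17 + 0 = 119 + 0 = 119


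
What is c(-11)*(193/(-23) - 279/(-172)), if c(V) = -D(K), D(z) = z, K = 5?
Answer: 133895/3956 ≈ 33.846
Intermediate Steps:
c(V) = -5 (c(V) = -1*5 = -5)
c(-11)*(193/(-23) - 279/(-172)) = -5*(193/(-23) - 279/(-172)) = -5*(193*(-1/23) - 279*(-1/172)) = -5*(-193/23 + 279/172) = -5*(-26779/3956) = 133895/3956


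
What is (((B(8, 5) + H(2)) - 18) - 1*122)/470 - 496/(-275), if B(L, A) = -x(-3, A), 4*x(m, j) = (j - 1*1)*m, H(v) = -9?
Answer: 19297/12925 ≈ 1.4930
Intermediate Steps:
x(m, j) = m*(-1 + j)/4 (x(m, j) = ((j - 1*1)*m)/4 = ((j - 1)*m)/4 = ((-1 + j)*m)/4 = (m*(-1 + j))/4 = m*(-1 + j)/4)
B(L, A) = -¾ + 3*A/4 (B(L, A) = -(-3)*(-1 + A)/4 = -(¾ - 3*A/4) = -¾ + 3*A/4)
(((B(8, 5) + H(2)) - 18) - 1*122)/470 - 496/(-275) = ((((-¾ + (¾)*5) - 9) - 18) - 1*122)/470 - 496/(-275) = ((((-¾ + 15/4) - 9) - 18) - 122)*(1/470) - 496*(-1/275) = (((3 - 9) - 18) - 122)*(1/470) + 496/275 = ((-6 - 18) - 122)*(1/470) + 496/275 = (-24 - 122)*(1/470) + 496/275 = -146*1/470 + 496/275 = -73/235 + 496/275 = 19297/12925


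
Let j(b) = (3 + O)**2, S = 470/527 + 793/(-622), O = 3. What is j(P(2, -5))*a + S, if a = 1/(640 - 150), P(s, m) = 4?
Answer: -24864603/80309530 ≈ -0.30961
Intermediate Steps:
S = -125571/327794 (S = 470*(1/527) + 793*(-1/622) = 470/527 - 793/622 = -125571/327794 ≈ -0.38308)
a = 1/490 ≈ 0.0020408
j(b) = 36 (j(b) = (3 + 3)**2 = 6**2 = 36)
j(P(2, -5))*a + S = 36*(1/490) - 125571/327794 = 18/245 - 125571/327794 = -24864603/80309530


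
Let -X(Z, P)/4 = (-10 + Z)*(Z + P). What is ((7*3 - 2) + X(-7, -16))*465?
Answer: -718425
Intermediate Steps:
X(Z, P) = -4*(-10 + Z)*(P + Z) (X(Z, P) = -4*(-10 + Z)*(Z + P) = -4*(-10 + Z)*(P + Z))
((7*3 - 2) + X(-7, -16))*465 = ((7*3 - 2) + (-4*(-7)**2 + 40*(-16) + 40*(-7) - 4*(-16)*(-7)))*465 = ((21 - 2) + (-4*49 - 640 - 280 - 448))*465 = (19 + (-196 - 640 - 280 - 448))*465 = (19 - 1564)*465 = -1545*465 = -718425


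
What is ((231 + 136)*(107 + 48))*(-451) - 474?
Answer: -25655609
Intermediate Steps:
((231 + 136)*(107 + 48))*(-451) - 474 = (367*155)*(-451) - 474 = 56885*(-451) - 474 = -25655135 - 474 = -25655609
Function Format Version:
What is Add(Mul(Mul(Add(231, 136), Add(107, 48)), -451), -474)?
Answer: -25655609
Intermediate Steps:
Add(Mul(Mul(Add(231, 136), Add(107, 48)), -451), -474) = Add(Mul(Mul(367, 155), -451), -474) = Add(Mul(56885, -451), -474) = Add(-25655135, -474) = -25655609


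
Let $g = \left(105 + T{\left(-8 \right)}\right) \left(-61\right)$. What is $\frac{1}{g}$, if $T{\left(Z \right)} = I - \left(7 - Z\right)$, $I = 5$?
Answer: $- \frac{1}{5795} \approx -0.00017256$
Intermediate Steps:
$T{\left(Z \right)} = -2 + Z$ ($T{\left(Z \right)} = 5 - \left(7 - Z\right) = 5 + \left(-7 + Z\right) = -2 + Z$)
$g = -5795$ ($g = \left(105 - 10\right) \left(-61\right) = 95 \left(-61\right) = -5795$)
$\frac{1}{g} = \frac{1}{-5795} = - \frac{1}{5795}$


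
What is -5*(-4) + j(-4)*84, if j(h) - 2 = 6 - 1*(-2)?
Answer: 860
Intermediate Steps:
j(h) = 10 (j(h) = 2 + (6 - 1*(-2)) = 2 + (6 + 2) = 2 + 8 = 10)
-5*(-4) + j(-4)*84 = -5*(-4) + 10*84 = 20 + 840 = 860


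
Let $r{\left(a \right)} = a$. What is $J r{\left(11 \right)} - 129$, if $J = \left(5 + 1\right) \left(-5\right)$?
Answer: $-459$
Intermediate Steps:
$J = -30$ ($J = 6 \left(-5\right) = -30$)
$J r{\left(11 \right)} - 129 = \left(-30\right) 11 - 129 = -330 - 129 = -459$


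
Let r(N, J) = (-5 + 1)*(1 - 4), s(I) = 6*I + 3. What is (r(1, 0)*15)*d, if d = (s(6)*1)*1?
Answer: 7020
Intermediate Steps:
s(I) = 3 + 6*I
r(N, J) = 12 (r(N, J) = -4*(-3) = 12)
d = 39 (d = ((3 + 6*6)*1)*1 = ((3 + 36)*1)*1 = (39*1)*1 = 39*1 = 39)
(r(1, 0)*15)*d = (12*15)*39 = 180*39 = 7020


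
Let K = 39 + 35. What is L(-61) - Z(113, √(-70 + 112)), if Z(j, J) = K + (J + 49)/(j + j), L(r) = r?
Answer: -30559/226 - √42/226 ≈ -135.25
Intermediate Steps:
K = 74
Z(j, J) = 74 + (49 + J)/(2*j) (Z(j, J) = 74 + (J + 49)/(j + j) = 74 + (49 + J)/((2*j)) = 74 + (49 + J)*(1/(2*j)) = 74 + (49 + J)/(2*j))
L(-61) - Z(113, √(-70 + 112)) = -61 - (49 + √(-70 + 112) + 148*113)/(2*113) = -61 - (49 + √42 + 16724)/(2*113) = -61 - (16773 + √42)/(2*113) = -61 - (16773/226 + √42/226) = -61 + (-16773/226 - √42/226) = -30559/226 - √42/226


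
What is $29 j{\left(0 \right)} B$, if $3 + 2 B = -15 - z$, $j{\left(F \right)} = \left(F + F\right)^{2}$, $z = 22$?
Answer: $0$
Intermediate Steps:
$j{\left(F \right)} = 4 F^{2}$ ($j{\left(F \right)} = \left(2 F\right)^{2} = 4 F^{2}$)
$B = -20$ ($B = - \frac{3}{2} + \frac{-15 - 22}{2} = - \frac{3}{2} + \frac{1}{2} \left(-37\right) = - \frac{3}{2} - \frac{37}{2} = -20$)
$29 j{\left(0 \right)} B = 29 \cdot 4 \cdot 0^{2} \left(-20\right) = 29 \cdot 4 \cdot 0 \left(-20\right) = 29 \cdot 0 \left(-20\right) = 0 \left(-20\right) = 0$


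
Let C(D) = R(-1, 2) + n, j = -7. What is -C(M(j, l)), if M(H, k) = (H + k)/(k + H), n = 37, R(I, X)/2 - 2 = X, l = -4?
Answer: -45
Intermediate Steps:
R(I, X) = 4 + 2*X
M(H, k) = 1 (M(H, k) = (H + k)/(H + k) = 1)
C(D) = 45 (C(D) = (4 + 2*2) + 37 = (4 + 4) + 37 = 8 + 37 = 45)
-C(M(j, l)) = -1*45 = -45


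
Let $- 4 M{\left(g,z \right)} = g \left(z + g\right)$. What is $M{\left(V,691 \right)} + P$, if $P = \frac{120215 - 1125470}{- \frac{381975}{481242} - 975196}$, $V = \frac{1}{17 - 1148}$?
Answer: $\frac{26315327456841110}{22233981165780501} \approx 1.1836$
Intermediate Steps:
$V = - \frac{1}{1131}$ ($V = \frac{1}{-1131} = - \frac{1}{1131} \approx -0.00088417$)
$P = \frac{17917441730}{17381690941}$ ($P = - \frac{1005255}{\left(-381975\right) \frac{1}{481242} - 975196} = - \frac{1005255}{- \frac{127325}{160414} - 975196} = - \frac{1005255}{- \frac{156435218469}{160414}} = \left(-1005255\right) \left(- \frac{160414}{156435218469}\right) = \frac{17917441730}{17381690941} \approx 1.0308$)
$M{\left(g,z \right)} = - \frac{g \left(g + z\right)}{4}$ ($M{\left(g,z \right)} = - \frac{g \left(z + g\right)}{4} = - \frac{g \left(g + z\right)}{4}$)
$M{\left(V,691 \right)} + P = \left(- \frac{1}{4}\right) \left(- \frac{1}{1131}\right) \left(- \frac{1}{1131} + 691\right) + \frac{17917441730}{17381690941} = \left(- \frac{1}{4}\right) \left(- \frac{1}{1131}\right) \frac{781520}{1131} + \frac{17917441730}{17381690941} = \frac{195380}{1279161} + \frac{17917441730}{17381690941} = \frac{26315327456841110}{22233981165780501}$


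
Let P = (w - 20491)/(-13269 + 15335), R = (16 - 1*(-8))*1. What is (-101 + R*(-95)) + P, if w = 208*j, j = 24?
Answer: -4934645/2066 ≈ -2388.5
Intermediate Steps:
w = 4992 (w = 208*24 = 4992)
R = 24 (R = (16 + 8)*1 = 24*1 = 24)
P = -15499/2066 (P = (4992 - 20491)/(-13269 + 15335) = -15499/2066 ≈ -7.5019)
(-101 + R*(-95)) + P = (-101 + 24*(-95)) - 15499/2066 = (-101 - 2280) - 15499/2066 = -2381 - 15499/2066 = -4934645/2066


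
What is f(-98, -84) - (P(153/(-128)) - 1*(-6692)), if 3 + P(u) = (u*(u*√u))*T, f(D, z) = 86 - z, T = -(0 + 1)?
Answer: -6519 + 70227*I*√34/262144 ≈ -6519.0 + 1.5621*I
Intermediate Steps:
T = -1 (T = -1*1 = -1)
P(u) = -3 - u^(5/2) (P(u) = -3 + (u*(u*√u))*(-1) = -3 + (u*u^(3/2))*(-1) = -3 + u^(5/2)*(-1) = -3 - u^(5/2))
f(-98, -84) - (P(153/(-128)) - 1*(-6692)) = (86 - 1*(-84)) - ((-3 - (153/(-128))^(5/2)) - 1*(-6692)) = (86 + 84) - ((-3 - (153*(-1/128))^(5/2)) + 6692) = 170 - ((-3 - (-153/128)^(5/2)) + 6692) = 170 - ((-3 - 70227*I*√34/262144) + 6692) = 170 - (6689 - 70227*I*√34/262144) = 170 + (-6689 + 70227*I*√34/262144) = -6519 + 70227*I*√34/262144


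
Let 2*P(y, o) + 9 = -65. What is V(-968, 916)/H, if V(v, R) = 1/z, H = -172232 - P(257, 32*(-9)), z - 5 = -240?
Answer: 1/40465825 ≈ 2.4712e-8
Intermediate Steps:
z = -235 (z = 5 - 240 = -235)
P(y, o) = -37 (P(y, o) = -9/2 + (½)*(-65) = -9/2 - 65/2 = -37)
H = -172195 (H = -172232 - 1*(-37) = -172232 + 37 = -172195)
V(v, R) = -1/235 (V(v, R) = 1/(-235) = -1/235)
V(-968, 916)/H = -1/235/(-172195) = -1/235*(-1/172195) = 1/40465825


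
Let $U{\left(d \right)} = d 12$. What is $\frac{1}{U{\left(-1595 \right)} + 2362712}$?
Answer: $\frac{1}{2343572} \approx 4.267 \cdot 10^{-7}$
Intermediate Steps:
$U{\left(d \right)} = 12 d$
$\frac{1}{U{\left(-1595 \right)} + 2362712} = \frac{1}{12 \left(-1595\right) + 2362712} = \frac{1}{-19140 + 2362712} = \frac{1}{2343572}$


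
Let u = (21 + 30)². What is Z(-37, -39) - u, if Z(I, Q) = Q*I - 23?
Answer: -1181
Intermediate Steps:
Z(I, Q) = -23 + I*Q (Z(I, Q) = I*Q - 23 = -23 + I*Q)
u = 2601 (u = 51² = 2601)
Z(-37, -39) - u = (-23 - 37*(-39)) - 1*2601 = (-23 + 1443) - 2601 = 1420 - 2601 = -1181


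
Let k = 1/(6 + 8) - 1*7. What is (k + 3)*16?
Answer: -440/7 ≈ -62.857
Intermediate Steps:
k = -97/14 (k = 1/14 - 7 = -97/14 ≈ -6.9286)
(k + 3)*16 = (-97/14 + 3)*16 = -55/14*16 = -440/7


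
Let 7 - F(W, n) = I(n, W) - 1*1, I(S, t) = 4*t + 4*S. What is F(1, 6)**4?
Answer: 160000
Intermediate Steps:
I(S, t) = 4*S + 4*t
F(W, n) = 8 - 4*W - 4*n (F(W, n) = 7 - ((4*n + 4*W) - 1*1) = 7 - ((4*W + 4*n) - 1) = 7 - (-1 + 4*W + 4*n) = 7 + (1 - 4*W - 4*n) = 8 - 4*W - 4*n)
F(1, 6)**4 = (8 - 4*1 - 4*6)**4 = (8 - 4 - 24)**4 = (-20)**4 = 160000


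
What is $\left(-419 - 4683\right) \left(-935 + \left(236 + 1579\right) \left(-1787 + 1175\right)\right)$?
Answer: $5671969930$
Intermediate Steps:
$\left(-419 - 4683\right) \left(-935 + \left(236 + 1579\right) \left(-1787 + 1175\right)\right) = - 5102 \left(-935 + 1815 \left(-612\right)\right) = - 5102 \left(-935 - 1110780\right) = \left(-5102\right) \left(-1111715\right) = 5671969930$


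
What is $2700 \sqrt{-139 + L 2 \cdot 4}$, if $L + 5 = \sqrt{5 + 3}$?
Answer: $2700 \sqrt{-179 + 16 \sqrt{2}} \approx 33763.0 i$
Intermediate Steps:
$L = -5 + 2 \sqrt{2}$ ($L = -5 + \sqrt{5 + 3} = -5 + \sqrt{8} = -5 + 2 \sqrt{2} \approx -2.1716$)
$2700 \sqrt{-139 + L 2 \cdot 4} = 2700 \sqrt{-139 + \left(-5 + 2 \sqrt{2}\right) 2 \cdot 4} = 2700 \sqrt{-139 + \left(-10 + 4 \sqrt{2}\right) 4} = 2700 \sqrt{-139 - \left(40 - 16 \sqrt{2}\right)} = 2700 \sqrt{-179 + 16 \sqrt{2}}$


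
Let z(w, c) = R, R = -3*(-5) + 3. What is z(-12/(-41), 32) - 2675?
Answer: -2657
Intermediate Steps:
R = 18 (R = 15 + 3 = 18)
z(w, c) = 18
z(-12/(-41), 32) - 2675 = 18 - 2675 = -2657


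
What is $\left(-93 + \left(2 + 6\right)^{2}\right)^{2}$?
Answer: $841$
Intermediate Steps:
$\left(-93 + \left(2 + 6\right)^{2}\right)^{2} = \left(-93 + 8^{2}\right)^{2} = \left(-93 + 64\right)^{2} = \left(-29\right)^{2} = 841$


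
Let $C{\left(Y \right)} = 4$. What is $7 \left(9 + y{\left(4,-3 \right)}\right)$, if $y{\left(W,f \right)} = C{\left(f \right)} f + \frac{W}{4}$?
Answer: $-14$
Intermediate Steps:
$y{\left(W,f \right)} = 4 f + \frac{W}{4}$
$7 \left(9 + y{\left(4,-3 \right)}\right) = 7 \left(9 + \left(4 \left(-3\right) + \frac{1}{4} \cdot 4\right)\right) = 7 \left(9 + \left(-12 + 1\right)\right) = 7 \left(9 - 11\right) = 7 \left(-2\right) = -14$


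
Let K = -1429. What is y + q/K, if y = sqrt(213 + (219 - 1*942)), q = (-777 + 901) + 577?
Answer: -701/1429 + I*sqrt(510) ≈ -0.49055 + 22.583*I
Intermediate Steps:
q = 701 (q = 124 + 577 = 701)
y = I*sqrt(510) (y = sqrt(213 + (219 - 942)) = sqrt(213 - 723) = sqrt(-510) = I*sqrt(510) ≈ 22.583*I)
y + q/K = I*sqrt(510) + 701/(-1429) = I*sqrt(510) + 701*(-1/1429) = I*sqrt(510) - 701/1429 = -701/1429 + I*sqrt(510)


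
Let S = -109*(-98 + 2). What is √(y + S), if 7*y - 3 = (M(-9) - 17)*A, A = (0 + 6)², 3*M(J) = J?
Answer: 3*√56413/7 ≈ 101.79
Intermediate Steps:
M(J) = J/3
A = 36 (A = 6² = 36)
S = 10464 (S = -109*(-96) = 10464)
y = -717/7 (y = 3/7 + (((⅓)*(-9) - 17)*36)/7 = 3/7 + ((-3 - 17)*36)/7 = 3/7 + (-20*36)/7 = 3/7 + (⅐)*(-720) = 3/7 - 720/7 = -717/7 ≈ -102.43)
√(y + S) = √(-717/7 + 10464) = √(72531/7) = 3*√56413/7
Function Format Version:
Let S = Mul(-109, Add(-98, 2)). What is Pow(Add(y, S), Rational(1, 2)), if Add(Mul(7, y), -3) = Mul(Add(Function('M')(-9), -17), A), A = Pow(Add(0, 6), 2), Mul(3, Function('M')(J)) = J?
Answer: Mul(Rational(3, 7), Pow(56413, Rational(1, 2))) ≈ 101.79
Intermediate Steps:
Function('M')(J) = Mul(Rational(1, 3), J)
A = 36 (A = Pow(6, 2) = 36)
S = 10464 (S = Mul(-109, -96) = 10464)
y = Rational(-717, 7) (y = Add(Rational(3, 7), Mul(Rational(1, 7), Mul(Add(Mul(Rational(1, 3), -9), -17), 36))) = Add(Rational(3, 7), Mul(Rational(1, 7), Mul(Add(-3, -17), 36))) = Add(Rational(3, 7), Mul(Rational(1, 7), Mul(-20, 36))) = Add(Rational(3, 7), Mul(Rational(1, 7), -720)) = Add(Rational(3, 7), Rational(-720, 7)) = Rational(-717, 7) ≈ -102.43)
Pow(Add(y, S), Rational(1, 2)) = Pow(Add(Rational(-717, 7), 10464), Rational(1, 2)) = Pow(Rational(72531, 7), Rational(1, 2)) = Mul(Rational(3, 7), Pow(56413, Rational(1, 2)))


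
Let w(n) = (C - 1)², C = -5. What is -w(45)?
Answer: -36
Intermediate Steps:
w(n) = 36 (w(n) = (-5 - 1)² = (-6)² = 36)
-w(45) = -1*36 = -36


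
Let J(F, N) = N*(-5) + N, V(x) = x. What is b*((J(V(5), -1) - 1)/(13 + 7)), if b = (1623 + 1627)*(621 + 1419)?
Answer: 994500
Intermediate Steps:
J(F, N) = -4*N (J(F, N) = -5*N + N = -4*N)
b = 6630000 (b = 3250*2040 = 6630000)
b*((J(V(5), -1) - 1)/(13 + 7)) = 6630000*((-4*(-1) - 1)/(13 + 7)) = 6630000*((4 - 1)/20) = 6630000*(3*(1/20)) = 6630000*(3/20) = 994500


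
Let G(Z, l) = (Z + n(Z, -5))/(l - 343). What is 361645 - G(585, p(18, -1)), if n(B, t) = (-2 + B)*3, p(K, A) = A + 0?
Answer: 62204107/172 ≈ 3.6165e+5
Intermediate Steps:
p(K, A) = A
n(B, t) = -6 + 3*B
G(Z, l) = (-6 + 4*Z)/(-343 + l) (G(Z, l) = (Z + (-6 + 3*Z))/(l - 343) = (-6 + 4*Z)/(-343 + l))
361645 - G(585, p(18, -1)) = 361645 - 2*(-3 + 2*585)/(-343 - 1) = 361645 - 2*(-3 + 1170)/(-344) = 361645 - 2*(-1)*1167/344 = 361645 - 1*(-1167/172) = 361645 + 1167/172 = 62204107/172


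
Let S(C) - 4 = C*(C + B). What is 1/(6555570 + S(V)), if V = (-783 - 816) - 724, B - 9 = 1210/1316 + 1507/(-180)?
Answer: 59220/707578846139 ≈ 8.3694e-8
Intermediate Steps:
B = 91627/59220 (B = 9 + (1210/1316 + 1507/(-180)) = 9 + (1210*(1/1316) + 1507*(-1/180)) = 9 + (605/658 - 1507/180) = 9 - 441353/59220 = 91627/59220 ≈ 1.5472)
V = -2323 (V = -1599 - 724 = -2323)
S(C) = 4 + C*(91627/59220 + C) (S(C) = 4 + C*(C + 91627/59220) = 4 + C*(91627/59220 + C))
1/(6555570 + S(V)) = 1/(6555570 + (4 + (-2323)² + (91627/59220)*(-2323))) = 1/(6555570 + (4 + 5396329 - 212849521/59220)) = 1/(6555570 + 319357990739/59220) = 1/(707578846139/59220) = 59220/707578846139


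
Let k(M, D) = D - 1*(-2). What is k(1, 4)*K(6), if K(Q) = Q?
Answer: 36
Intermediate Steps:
k(M, D) = 2 + D (k(M, D) = D + 2 = 2 + D)
k(1, 4)*K(6) = (2 + 4)*6 = 6*6 = 36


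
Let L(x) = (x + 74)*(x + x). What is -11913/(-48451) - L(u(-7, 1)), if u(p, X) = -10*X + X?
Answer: 56699583/48451 ≈ 1170.2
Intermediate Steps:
u(p, X) = -9*X
L(x) = 2*x*(74 + x) (L(x) = (74 + x)*(2*x) = 2*x*(74 + x))
-11913/(-48451) - L(u(-7, 1)) = -11913/(-48451) - 2*(-9*1)*(74 - 9*1) = -11913*(-1/48451) - 2*(-9)*(74 - 9) = 11913/48451 - 2*(-9)*65 = 11913/48451 - 1*(-1170) = 11913/48451 + 1170 = 56699583/48451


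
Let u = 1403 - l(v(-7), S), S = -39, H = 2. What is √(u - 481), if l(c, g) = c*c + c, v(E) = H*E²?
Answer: 2*I*√2195 ≈ 93.702*I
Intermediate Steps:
v(E) = 2*E²
l(c, g) = c + c² (l(c, g) = c² + c = c + c²)
u = -8299 (u = 1403 - 2*(-7)²*(1 + 2*(-7)²) = 1403 - 2*49*(1 + 2*49) = 1403 - 98*(1 + 98) = 1403 - 98*99 = 1403 - 1*9702 = 1403 - 9702 = -8299)
√(u - 481) = √(-8299 - 481) = √(-8780) = 2*I*√2195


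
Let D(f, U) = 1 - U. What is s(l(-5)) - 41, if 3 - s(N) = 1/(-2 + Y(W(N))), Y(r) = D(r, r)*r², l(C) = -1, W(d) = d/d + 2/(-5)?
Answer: -8691/232 ≈ -37.461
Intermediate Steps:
W(d) = ⅗ (W(d) = 1 + 2*(-⅕) = 1 - ⅖ = ⅗)
Y(r) = r²*(1 - r) (Y(r) = (1 - r)*r² = r²*(1 - r))
s(N) = 821/232 (s(N) = 3 - 1/(-2 + (⅗)²*(1 - 1*⅗)) = 3 - 1/(-2 + 9*(1 - ⅗)/25) = 3 - 1/(-2 + (9/25)*(⅖)) = 3 - 1/(-2 + 18/125) = 3 - 1/(-232/125) = 3 - 1*(-125/232) = 3 + 125/232 = 821/232)
s(l(-5)) - 41 = 821/232 - 41 = -8691/232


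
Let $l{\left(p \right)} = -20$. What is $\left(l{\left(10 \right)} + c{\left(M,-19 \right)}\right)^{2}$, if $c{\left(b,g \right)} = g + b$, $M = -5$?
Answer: $1936$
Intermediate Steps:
$c{\left(b,g \right)} = b + g$
$\left(l{\left(10 \right)} + c{\left(M,-19 \right)}\right)^{2} = \left(-20 - 24\right)^{2} = \left(-44\right)^{2} = 1936$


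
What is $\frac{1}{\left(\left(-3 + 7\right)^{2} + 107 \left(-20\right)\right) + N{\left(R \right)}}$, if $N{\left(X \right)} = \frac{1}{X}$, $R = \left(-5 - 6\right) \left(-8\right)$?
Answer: $- \frac{88}{186911} \approx -0.00047081$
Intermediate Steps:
$R = 88$ ($R = \left(-11\right) \left(-8\right) = 88$)
$\frac{1}{\left(\left(-3 + 7\right)^{2} + 107 \left(-20\right)\right) + N{\left(R \right)}} = \frac{1}{\left(\left(-3 + 7\right)^{2} + 107 \left(-20\right)\right) + \frac{1}{88}} = \frac{1}{\left(4^{2} - 2140\right) + \frac{1}{88}} = \frac{1}{\left(16 - 2140\right) + \frac{1}{88}} = \frac{1}{-2124 + \frac{1}{88}} = \frac{1}{- \frac{186911}{88}} = - \frac{88}{186911}$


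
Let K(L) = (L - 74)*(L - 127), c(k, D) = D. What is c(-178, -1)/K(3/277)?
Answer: -76729/720932120 ≈ -0.00010643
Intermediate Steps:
K(L) = (-127 + L)*(-74 + L) (K(L) = (-74 + L)*(-127 + L) = (-127 + L)*(-74 + L))
c(-178, -1)/K(3/277) = -1/(9398 + (3/277)² - 603/277) = -1/(9398 + (3*(1/277))² - 603/277) = -1/(9398 + (3/277)² - 201*3/277) = -1/(9398 + 9/76729 - 603/277) = -1/720932120/76729 = -1*76729/720932120 = -76729/720932120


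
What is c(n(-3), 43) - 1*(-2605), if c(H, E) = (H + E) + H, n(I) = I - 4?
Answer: 2634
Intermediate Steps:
n(I) = -4 + I
c(H, E) = E + 2*H (c(H, E) = (E + H) + H = E + 2*H)
c(n(-3), 43) - 1*(-2605) = (43 + 2*(-4 - 3)) - 1*(-2605) = (43 + 2*(-7)) + 2605 = (43 - 14) + 2605 = 29 + 2605 = 2634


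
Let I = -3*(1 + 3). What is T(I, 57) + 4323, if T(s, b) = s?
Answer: 4311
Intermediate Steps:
I = -12 (I = -3*4 = -12)
T(I, 57) + 4323 = -12 + 4323 = 4311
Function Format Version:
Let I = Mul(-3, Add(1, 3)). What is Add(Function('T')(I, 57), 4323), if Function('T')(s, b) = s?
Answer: 4311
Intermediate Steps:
I = -12 (I = Mul(-3, 4) = -12)
Add(Function('T')(I, 57), 4323) = Add(-12, 4323) = 4311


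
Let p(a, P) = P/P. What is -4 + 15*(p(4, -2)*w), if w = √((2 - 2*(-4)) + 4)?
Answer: -4 + 15*√14 ≈ 52.125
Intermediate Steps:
w = √14 (w = √((2 + 8) + 4) = √(10 + 4) = √14 ≈ 3.7417)
p(a, P) = 1
-4 + 15*(p(4, -2)*w) = -4 + 15*(1*√14) = -4 + 15*√14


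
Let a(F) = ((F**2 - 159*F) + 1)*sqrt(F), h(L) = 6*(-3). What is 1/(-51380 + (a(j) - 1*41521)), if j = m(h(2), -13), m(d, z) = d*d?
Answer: 1/869397 ≈ 1.1502e-6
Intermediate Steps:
h(L) = -18
m(d, z) = d**2
j = 324 (j = (-18)**2 = 324)
a(F) = sqrt(F)*(1 + F**2 - 159*F) (a(F) = (1 + F**2 - 159*F)*sqrt(F) = sqrt(F)*(1 + F**2 - 159*F))
1/(-51380 + (a(j) - 1*41521)) = 1/(-51380 + (sqrt(324)*(1 + 324**2 - 159*324) - 1*41521)) = 1/(-51380 + (18*(1 + 104976 - 51516) - 41521)) = 1/(-51380 + (18*53461 - 41521)) = 1/(-51380 + (962298 - 41521)) = 1/(-51380 + 920777) = 1/869397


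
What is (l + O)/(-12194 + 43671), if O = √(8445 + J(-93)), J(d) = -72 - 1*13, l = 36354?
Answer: 36354/31477 + 2*√2090/31477 ≈ 1.1578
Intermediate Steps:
J(d) = -85 (J(d) = -72 - 13 = -85)
O = 2*√2090 (O = √(8445 - 85) = √8360 = 2*√2090 ≈ 91.433)
(l + O)/(-12194 + 43671) = (36354 + 2*√2090)/(-12194 + 43671) = (36354 + 2*√2090)/31477 = (36354 + 2*√2090)*(1/31477) = 36354/31477 + 2*√2090/31477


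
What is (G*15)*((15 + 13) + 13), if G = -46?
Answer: -28290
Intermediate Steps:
(G*15)*((15 + 13) + 13) = (-46*15)*((15 + 13) + 13) = -690*(28 + 13) = -690*41 = -28290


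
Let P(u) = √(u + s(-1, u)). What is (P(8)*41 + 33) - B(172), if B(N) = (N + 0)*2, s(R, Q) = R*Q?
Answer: -311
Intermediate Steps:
s(R, Q) = Q*R
P(u) = 0 (P(u) = √(u + u*(-1)) = √(u - u) = √0 = 0)
B(N) = 2*N (B(N) = N*2 = 2*N)
(P(8)*41 + 33) - B(172) = (0*41 + 33) - 2*172 = (0 + 33) - 1*344 = 33 - 344 = -311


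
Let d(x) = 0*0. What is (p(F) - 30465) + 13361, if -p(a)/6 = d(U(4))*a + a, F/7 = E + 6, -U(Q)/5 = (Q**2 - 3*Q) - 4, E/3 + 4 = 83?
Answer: -27310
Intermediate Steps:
E = 237 (E = -12 + 3*83 = -12 + 249 = 237)
U(Q) = 20 - 5*Q**2 + 15*Q (U(Q) = -5*((Q**2 - 3*Q) - 4) = -5*(-4 + Q**2 - 3*Q) = 20 - 5*Q**2 + 15*Q)
d(x) = 0
F = 1701 (F = 7*(237 + 6) = 7*243 = 1701)
p(a) = -6*a (p(a) = -6*(0*a + a) = -6*(0 + a) = -6*a)
(p(F) - 30465) + 13361 = (-6*1701 - 30465) + 13361 = (-10206 - 30465) + 13361 = -40671 + 13361 = -27310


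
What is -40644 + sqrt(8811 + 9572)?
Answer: -40644 + sqrt(18383) ≈ -40508.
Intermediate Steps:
-40644 + sqrt(8811 + 9572) = -40644 + sqrt(18383)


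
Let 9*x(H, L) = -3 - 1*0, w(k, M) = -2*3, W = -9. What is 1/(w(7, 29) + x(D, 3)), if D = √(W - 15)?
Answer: -3/19 ≈ -0.15789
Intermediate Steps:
D = 2*I*√6 (D = √(-9 - 15) = √(-24) = 2*I*√6 ≈ 4.899*I)
w(k, M) = -6
x(H, L) = -⅓ (x(H, L) = (-3 - 1*0)/9 = (-3 + 0)/9 = (⅑)*(-3) = -⅓)
1/(w(7, 29) + x(D, 3)) = 1/(-6 - ⅓) = 1/(-19/3) = -3/19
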